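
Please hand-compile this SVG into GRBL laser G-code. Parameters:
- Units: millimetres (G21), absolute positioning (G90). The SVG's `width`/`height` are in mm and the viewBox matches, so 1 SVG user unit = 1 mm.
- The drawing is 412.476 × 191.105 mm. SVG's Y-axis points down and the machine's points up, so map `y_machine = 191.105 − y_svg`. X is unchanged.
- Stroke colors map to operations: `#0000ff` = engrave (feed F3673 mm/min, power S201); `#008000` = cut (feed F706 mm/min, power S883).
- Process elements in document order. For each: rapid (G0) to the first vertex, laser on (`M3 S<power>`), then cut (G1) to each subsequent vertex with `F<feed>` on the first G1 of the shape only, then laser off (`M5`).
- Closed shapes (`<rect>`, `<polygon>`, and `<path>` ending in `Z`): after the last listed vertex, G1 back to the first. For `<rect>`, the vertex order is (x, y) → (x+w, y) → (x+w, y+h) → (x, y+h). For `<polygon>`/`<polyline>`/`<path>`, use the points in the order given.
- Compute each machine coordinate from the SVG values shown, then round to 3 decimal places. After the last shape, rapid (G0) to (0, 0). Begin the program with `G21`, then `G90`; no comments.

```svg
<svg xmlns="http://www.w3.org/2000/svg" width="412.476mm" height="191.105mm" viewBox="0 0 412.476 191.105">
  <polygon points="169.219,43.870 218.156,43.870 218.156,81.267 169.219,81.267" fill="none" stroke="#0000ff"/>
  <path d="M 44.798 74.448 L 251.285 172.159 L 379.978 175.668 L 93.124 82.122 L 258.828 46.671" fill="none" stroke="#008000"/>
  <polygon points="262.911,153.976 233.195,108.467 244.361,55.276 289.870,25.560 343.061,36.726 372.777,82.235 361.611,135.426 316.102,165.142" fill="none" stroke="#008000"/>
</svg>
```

1 u = 1 mm; y_m = 191.105 − y.

[1] `<polygon>` rectangle, #0000ff→engrave S201 F3673: (169.219,147.235) → (218.156,147.235) → (218.156,109.838) → (169.219,109.838) → (169.219,147.235) (closed)

[2] `<path>` open polyline, #008000→cut S883 F706: (44.798,116.657) → (251.285,18.946) → (379.978,15.437) → (93.124,108.983) → (258.828,144.434)

[3] `<polygon>` regular polygon, #008000→cut S883 F706: (262.911,37.129) → (233.195,82.638) → (244.361,135.829) → (289.870,165.545) → (343.061,154.379) → (372.777,108.870) → (361.611,55.679) → (316.102,25.963) → (262.911,37.129) (closed)

G21
G90
G0 X169.219 Y147.235
M3 S201
G1 X218.156 Y147.235 F3673
G1 X218.156 Y109.838
G1 X169.219 Y109.838
G1 X169.219 Y147.235
M5
G0 X44.798 Y116.657
M3 S883
G1 X251.285 Y18.946 F706
G1 X379.978 Y15.437
G1 X93.124 Y108.983
G1 X258.828 Y144.434
M5
G0 X262.911 Y37.129
M3 S883
G1 X233.195 Y82.638 F706
G1 X244.361 Y135.829
G1 X289.870 Y165.545
G1 X343.061 Y154.379
G1 X372.777 Y108.870
G1 X361.611 Y55.679
G1 X316.102 Y25.963
G1 X262.911 Y37.129
M5
G0 X0.000 Y0.000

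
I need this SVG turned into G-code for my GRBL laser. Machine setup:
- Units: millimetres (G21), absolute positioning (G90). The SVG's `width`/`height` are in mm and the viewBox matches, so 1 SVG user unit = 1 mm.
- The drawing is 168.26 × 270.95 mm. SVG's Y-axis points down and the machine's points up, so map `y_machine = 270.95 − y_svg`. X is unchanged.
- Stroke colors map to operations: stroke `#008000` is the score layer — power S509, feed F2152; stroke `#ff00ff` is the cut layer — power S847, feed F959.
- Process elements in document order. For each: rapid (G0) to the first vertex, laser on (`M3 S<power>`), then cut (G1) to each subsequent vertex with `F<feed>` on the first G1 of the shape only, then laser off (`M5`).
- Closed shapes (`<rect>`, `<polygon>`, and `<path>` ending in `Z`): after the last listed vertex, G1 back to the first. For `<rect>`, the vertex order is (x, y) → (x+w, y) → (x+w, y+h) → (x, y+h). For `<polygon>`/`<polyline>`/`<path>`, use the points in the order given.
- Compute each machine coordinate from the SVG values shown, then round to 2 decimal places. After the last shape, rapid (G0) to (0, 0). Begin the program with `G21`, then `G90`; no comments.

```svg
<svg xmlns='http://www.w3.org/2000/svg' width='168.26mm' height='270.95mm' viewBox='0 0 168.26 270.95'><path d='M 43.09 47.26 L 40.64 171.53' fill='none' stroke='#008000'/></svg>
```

G21
G90
G0 X43.09 Y223.69
M3 S509
G1 X40.64 Y99.42 F2152
M5
G0 X0.00 Y0.00

viewBox `0 0 168.26 270.95` with mm width/height → 1 unit = 1 mm. Flip: y_m = 270.95 − y_svg.

**Shape 1** — `<path>` line segment, stroke `#008000` → score (S509, F2152). Machine vertices: (43.09,223.69) → (40.64,99.42). Open path.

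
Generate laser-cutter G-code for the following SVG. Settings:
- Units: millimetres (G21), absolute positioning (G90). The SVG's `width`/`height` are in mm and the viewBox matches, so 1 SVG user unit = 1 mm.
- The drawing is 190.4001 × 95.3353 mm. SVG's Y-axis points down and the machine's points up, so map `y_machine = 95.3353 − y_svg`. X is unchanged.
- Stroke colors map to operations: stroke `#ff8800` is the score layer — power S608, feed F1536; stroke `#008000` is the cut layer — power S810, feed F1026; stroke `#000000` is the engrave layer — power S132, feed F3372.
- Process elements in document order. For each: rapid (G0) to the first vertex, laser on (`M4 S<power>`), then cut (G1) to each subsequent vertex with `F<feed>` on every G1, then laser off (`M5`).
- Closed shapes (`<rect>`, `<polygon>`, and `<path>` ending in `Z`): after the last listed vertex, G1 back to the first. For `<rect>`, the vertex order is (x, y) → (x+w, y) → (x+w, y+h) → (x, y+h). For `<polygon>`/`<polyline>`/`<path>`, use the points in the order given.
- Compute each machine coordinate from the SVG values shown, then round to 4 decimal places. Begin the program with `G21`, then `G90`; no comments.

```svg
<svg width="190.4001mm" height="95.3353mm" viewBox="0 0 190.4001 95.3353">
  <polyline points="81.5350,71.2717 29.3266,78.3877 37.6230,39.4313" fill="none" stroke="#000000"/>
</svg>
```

1 u = 1 mm; y_m = 95.3353 − y.

[1] `<polyline>` open polyline, #000000→engrave S132 F3372: (81.5350,24.0636) → (29.3266,16.9476) → (37.6230,55.9040)

G21
G90
G0 X81.5350 Y24.0636
M4 S132
G1 X29.3266 Y16.9476 F3372
G1 X37.6230 Y55.9040 F3372
M5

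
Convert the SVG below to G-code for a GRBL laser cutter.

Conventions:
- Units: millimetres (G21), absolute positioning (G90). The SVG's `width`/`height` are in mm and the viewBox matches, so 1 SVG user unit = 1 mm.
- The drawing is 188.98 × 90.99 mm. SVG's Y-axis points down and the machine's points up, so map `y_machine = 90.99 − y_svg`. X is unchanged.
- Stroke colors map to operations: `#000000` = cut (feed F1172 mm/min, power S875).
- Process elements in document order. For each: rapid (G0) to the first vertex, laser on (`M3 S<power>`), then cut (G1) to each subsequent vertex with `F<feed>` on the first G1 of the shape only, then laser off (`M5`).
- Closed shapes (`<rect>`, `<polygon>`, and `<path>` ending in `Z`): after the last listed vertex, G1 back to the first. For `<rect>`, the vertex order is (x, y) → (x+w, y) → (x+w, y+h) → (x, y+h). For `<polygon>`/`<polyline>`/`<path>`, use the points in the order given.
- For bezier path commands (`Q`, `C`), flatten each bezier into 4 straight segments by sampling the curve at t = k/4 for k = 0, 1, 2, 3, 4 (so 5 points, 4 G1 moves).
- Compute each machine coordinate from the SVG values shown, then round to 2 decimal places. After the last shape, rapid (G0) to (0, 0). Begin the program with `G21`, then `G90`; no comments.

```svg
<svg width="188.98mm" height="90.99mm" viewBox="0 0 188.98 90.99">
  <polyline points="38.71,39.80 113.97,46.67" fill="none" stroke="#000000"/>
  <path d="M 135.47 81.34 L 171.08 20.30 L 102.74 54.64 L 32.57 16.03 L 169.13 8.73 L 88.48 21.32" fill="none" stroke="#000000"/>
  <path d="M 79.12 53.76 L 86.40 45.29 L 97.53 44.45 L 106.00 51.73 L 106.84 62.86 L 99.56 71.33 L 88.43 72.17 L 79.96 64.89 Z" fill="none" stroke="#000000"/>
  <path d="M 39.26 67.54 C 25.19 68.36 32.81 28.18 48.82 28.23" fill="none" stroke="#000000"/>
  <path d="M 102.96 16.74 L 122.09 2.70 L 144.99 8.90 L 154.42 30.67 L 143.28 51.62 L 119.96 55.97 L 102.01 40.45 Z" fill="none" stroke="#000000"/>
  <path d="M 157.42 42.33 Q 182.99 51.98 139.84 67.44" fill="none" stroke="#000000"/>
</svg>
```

G21
G90
G0 X38.71 Y51.19
M3 S875
G1 X113.97 Y44.32 F1172
M5
G0 X135.47 Y9.65
M3 S875
G1 X171.08 Y70.69 F1172
G1 X102.74 Y36.35
G1 X32.57 Y74.96
G1 X169.13 Y82.26
G1 X88.48 Y69.67
M5
G0 X79.12 Y37.23
M3 S875
G1 X86.40 Y45.70 F1172
G1 X97.53 Y46.54
G1 X106.00 Y39.26
G1 X106.84 Y28.13
G1 X99.56 Y19.66
G1 X88.43 Y18.82
G1 X79.96 Y26.10
G1 X79.12 Y37.23
M5
G0 X39.26 Y23.45
M3 S875
G1 X32.57 Y29.25 F1172
G1 X32.76 Y42.82
G1 X38.59 Y56.52
G1 X48.82 Y62.76
M5
G0 X102.96 Y74.25
M3 S875
G1 X122.09 Y88.29 F1172
G1 X144.99 Y82.09
G1 X154.42 Y60.32
G1 X143.28 Y39.37
G1 X119.96 Y35.02
G1 X102.01 Y50.54
G1 X102.96 Y74.25
M5
G0 X157.42 Y48.66
M3 S875
G1 X165.91 Y43.47 F1172
G1 X165.81 Y37.56
G1 X157.12 Y30.92
G1 X139.84 Y23.55
M5
G0 X0.00 Y0.00

1 u = 1 mm; y_m = 90.99 − y.

[1] `<polyline>` line segment, #000000→cut S875 F1172: (38.71,51.19) → (113.97,44.32)

[2] `<path>` open polyline, #000000→cut S875 F1172: (135.47,9.65) → (171.08,70.69) → (102.74,36.35) → (32.57,74.96) → (169.13,82.26) → (88.48,69.67)

[3] `<path>` regular polygon, #000000→cut S875 F1172: (79.12,37.23) → (86.40,45.70) → (97.53,46.54) → (106.00,39.26) → (106.84,28.13) → (99.56,19.66) → (88.43,18.82) → (79.96,26.10) → (79.12,37.23) (closed)

[4] `<path>` cubic bezier, #000000→cut S875 F1172: (39.26,23.45) → (32.57,29.25) → (32.76,42.82) → (38.59,56.52) → (48.82,62.76)

[5] `<path>` regular polygon, #000000→cut S875 F1172: (102.96,74.25) → (122.09,88.29) → (144.99,82.09) → (154.42,60.32) → (143.28,39.37) → (119.96,35.02) → (102.01,50.54) → (102.96,74.25) (closed)

[6] `<path>` quadratic bezier, #000000→cut S875 F1172: (157.42,48.66) → (165.91,43.47) → (165.81,37.56) → (157.12,30.92) → (139.84,23.55)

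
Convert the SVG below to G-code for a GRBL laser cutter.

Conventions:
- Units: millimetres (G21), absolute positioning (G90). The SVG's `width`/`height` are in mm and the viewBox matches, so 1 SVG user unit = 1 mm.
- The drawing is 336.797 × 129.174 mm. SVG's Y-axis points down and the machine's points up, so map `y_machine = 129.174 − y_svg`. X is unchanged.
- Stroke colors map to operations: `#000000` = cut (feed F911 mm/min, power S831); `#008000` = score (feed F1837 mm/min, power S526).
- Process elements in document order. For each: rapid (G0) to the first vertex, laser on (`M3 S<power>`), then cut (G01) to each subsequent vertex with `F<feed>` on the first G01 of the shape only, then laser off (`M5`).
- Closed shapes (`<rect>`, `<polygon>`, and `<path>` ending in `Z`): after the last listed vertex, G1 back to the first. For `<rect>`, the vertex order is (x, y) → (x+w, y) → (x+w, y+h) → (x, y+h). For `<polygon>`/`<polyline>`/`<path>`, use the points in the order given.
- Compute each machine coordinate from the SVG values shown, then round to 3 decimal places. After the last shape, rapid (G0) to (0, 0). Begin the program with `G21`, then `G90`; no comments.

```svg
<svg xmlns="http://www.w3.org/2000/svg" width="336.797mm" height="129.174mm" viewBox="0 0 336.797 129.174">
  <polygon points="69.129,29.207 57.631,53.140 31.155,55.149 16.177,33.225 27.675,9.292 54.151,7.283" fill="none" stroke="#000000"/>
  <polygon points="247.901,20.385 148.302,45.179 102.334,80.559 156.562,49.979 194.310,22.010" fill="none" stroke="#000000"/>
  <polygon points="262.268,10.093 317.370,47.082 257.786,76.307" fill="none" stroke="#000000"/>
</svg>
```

G21
G90
G0 X69.129 Y99.967
M3 S831
G01 X57.631 Y76.034 F911
G01 X31.155 Y74.025
G01 X16.177 Y95.949
G01 X27.675 Y119.882
G01 X54.151 Y121.891
G01 X69.129 Y99.967
M5
G0 X247.901 Y108.789
M3 S831
G01 X148.302 Y83.995 F911
G01 X102.334 Y48.615
G01 X156.562 Y79.195
G01 X194.310 Y107.164
G01 X247.901 Y108.789
M5
G0 X262.268 Y119.081
M3 S831
G01 X317.370 Y82.092 F911
G01 X257.786 Y52.867
G01 X262.268 Y119.081
M5
G0 X0.000 Y0.000

viewBox `0 0 336.797 129.174` with mm width/height → 1 unit = 1 mm. Flip: y_m = 129.174 − y_svg.

**Shape 1** — `<polygon>` regular polygon, stroke `#000000` → cut (S831, F911). Machine vertices: (69.129,99.967) → (57.631,76.034) → (31.155,74.025) → (16.177,95.949) → (27.675,119.882) → (54.151,121.891) → (69.129,99.967). Closed: final G1 returns to the first vertex.

**Shape 2** — `<polygon>` closed polygon, stroke `#000000` → cut (S831, F911). Machine vertices: (247.901,108.789) → (148.302,83.995) → (102.334,48.615) → (156.562,79.195) → (194.310,107.164) → (247.901,108.789). Closed: final G1 returns to the first vertex.

**Shape 3** — `<polygon>` regular polygon, stroke `#000000` → cut (S831, F911). Machine vertices: (262.268,119.081) → (317.370,82.092) → (257.786,52.867) → (262.268,119.081). Closed: final G1 returns to the first vertex.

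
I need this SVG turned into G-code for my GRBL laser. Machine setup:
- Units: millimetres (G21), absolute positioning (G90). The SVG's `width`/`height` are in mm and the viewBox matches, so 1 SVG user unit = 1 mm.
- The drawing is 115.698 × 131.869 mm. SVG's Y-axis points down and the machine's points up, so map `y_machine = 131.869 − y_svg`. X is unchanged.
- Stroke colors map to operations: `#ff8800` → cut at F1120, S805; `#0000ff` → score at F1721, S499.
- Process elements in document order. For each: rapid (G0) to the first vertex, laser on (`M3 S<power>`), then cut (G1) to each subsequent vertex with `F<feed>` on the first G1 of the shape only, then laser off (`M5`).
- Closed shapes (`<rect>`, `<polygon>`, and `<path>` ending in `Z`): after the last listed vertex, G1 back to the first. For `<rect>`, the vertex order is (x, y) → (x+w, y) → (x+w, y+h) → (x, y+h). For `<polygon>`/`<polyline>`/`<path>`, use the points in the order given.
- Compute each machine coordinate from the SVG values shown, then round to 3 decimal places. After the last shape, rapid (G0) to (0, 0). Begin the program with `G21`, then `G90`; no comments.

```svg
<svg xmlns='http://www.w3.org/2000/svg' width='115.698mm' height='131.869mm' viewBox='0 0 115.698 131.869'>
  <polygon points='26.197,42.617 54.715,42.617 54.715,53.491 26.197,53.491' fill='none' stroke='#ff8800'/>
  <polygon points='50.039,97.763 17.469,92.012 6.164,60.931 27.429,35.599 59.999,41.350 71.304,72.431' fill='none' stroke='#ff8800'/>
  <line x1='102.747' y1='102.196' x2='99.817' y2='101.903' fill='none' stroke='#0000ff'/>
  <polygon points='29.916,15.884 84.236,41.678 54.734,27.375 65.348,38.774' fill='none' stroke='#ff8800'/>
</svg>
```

Since the viewBox matches the mm dimensions, user units are millimetres directly. The only transform is the Y-flip y_m = 131.869 − y_svg.

Shape 1 is a rectangle drawn with `<polygon>`. Its stroke #ff8800 means cut at S805, F1120. After flipping Y the toolpath is (26.197,89.252) → (54.715,89.252) → (54.715,78.378) → (26.197,78.378) → (26.197,89.252), returning to the start.

Shape 2 is a regular polygon drawn with `<polygon>`. Its stroke #ff8800 means cut at S805, F1120. After flipping Y the toolpath is (50.039,34.106) → (17.469,39.857) → (6.164,70.938) → (27.429,96.270) → (59.999,90.519) → (71.304,59.438) → (50.039,34.106), returning to the start.

Shape 3 is a line segment drawn with `<line>`. Its stroke #0000ff means score at S499, F1721. After flipping Y the toolpath is (102.747,29.673) → (99.817,29.966).

Shape 4 is a closed polygon drawn with `<polygon>`. Its stroke #ff8800 means cut at S805, F1120. After flipping Y the toolpath is (29.916,115.985) → (84.236,90.191) → (54.734,104.494) → (65.348,93.095) → (29.916,115.985), returning to the start.

G21
G90
G0 X26.197 Y89.252
M3 S805
G1 X54.715 Y89.252 F1120
G1 X54.715 Y78.378
G1 X26.197 Y78.378
G1 X26.197 Y89.252
M5
G0 X50.039 Y34.106
M3 S805
G1 X17.469 Y39.857 F1120
G1 X6.164 Y70.938
G1 X27.429 Y96.270
G1 X59.999 Y90.519
G1 X71.304 Y59.438
G1 X50.039 Y34.106
M5
G0 X102.747 Y29.673
M3 S499
G1 X99.817 Y29.966 F1721
M5
G0 X29.916 Y115.985
M3 S805
G1 X84.236 Y90.191 F1120
G1 X54.734 Y104.494
G1 X65.348 Y93.095
G1 X29.916 Y115.985
M5
G0 X0.000 Y0.000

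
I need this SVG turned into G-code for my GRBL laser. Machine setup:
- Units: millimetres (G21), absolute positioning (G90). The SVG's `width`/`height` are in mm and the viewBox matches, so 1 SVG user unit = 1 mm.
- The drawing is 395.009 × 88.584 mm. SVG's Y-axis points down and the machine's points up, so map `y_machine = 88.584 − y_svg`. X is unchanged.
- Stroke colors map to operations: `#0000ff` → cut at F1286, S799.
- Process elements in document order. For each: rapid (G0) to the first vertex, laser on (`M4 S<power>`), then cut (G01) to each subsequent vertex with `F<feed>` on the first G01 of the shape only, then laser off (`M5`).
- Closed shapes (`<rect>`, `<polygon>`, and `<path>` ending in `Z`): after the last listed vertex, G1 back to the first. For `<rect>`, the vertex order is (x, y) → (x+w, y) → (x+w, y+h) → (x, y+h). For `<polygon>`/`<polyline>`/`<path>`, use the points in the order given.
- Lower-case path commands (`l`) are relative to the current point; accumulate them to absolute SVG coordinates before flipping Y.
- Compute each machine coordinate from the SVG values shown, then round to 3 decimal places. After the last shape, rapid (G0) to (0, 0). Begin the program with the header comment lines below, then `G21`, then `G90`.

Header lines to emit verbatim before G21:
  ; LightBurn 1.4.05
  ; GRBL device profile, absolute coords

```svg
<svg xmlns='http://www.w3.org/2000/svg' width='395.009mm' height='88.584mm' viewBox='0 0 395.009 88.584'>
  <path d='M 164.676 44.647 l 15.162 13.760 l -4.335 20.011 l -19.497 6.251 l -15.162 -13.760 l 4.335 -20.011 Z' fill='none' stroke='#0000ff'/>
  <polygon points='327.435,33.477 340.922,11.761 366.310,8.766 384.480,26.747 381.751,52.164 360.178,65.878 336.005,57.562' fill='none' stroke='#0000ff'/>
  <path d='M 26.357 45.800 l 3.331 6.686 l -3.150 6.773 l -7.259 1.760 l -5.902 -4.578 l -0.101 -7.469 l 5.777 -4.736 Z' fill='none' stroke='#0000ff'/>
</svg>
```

Since the viewBox matches the mm dimensions, user units are millimetres directly. The only transform is the Y-flip y_m = 88.584 − y_svg.

Shape 1 is a regular polygon drawn with `<path>`. Its stroke #0000ff means cut at S799, F1286. After flipping Y the toolpath is (164.676,43.937) → (179.838,30.177) → (175.503,10.166) → (156.006,3.915) → (140.844,17.675) → (145.179,37.686) → (164.676,43.937), returning to the start.

Shape 2 is a regular polygon drawn with `<polygon>`. Its stroke #0000ff means cut at S799, F1286. After flipping Y the toolpath is (327.435,55.107) → (340.922,76.823) → (366.310,79.818) → (384.480,61.837) → (381.751,36.420) → (360.178,22.706) → (336.005,31.022) → (327.435,55.107), returning to the start.

Shape 3 is a regular polygon drawn with `<path>`. Its stroke #0000ff means cut at S799, F1286. After flipping Y the toolpath is (26.357,42.784) → (29.688,36.098) → (26.538,29.325) → (19.279,27.565) → (13.377,32.143) → (13.276,39.612) → (19.053,44.348) → (26.357,42.784), returning to the start.

; LightBurn 1.4.05
; GRBL device profile, absolute coords
G21
G90
G0 X164.676 Y43.937
M4 S799
G01 X179.838 Y30.177 F1286
G01 X175.503 Y10.166
G01 X156.006 Y3.915
G01 X140.844 Y17.675
G01 X145.179 Y37.686
G01 X164.676 Y43.937
M5
G0 X327.435 Y55.107
M4 S799
G01 X340.922 Y76.823 F1286
G01 X366.310 Y79.818
G01 X384.480 Y61.837
G01 X381.751 Y36.420
G01 X360.178 Y22.706
G01 X336.005 Y31.022
G01 X327.435 Y55.107
M5
G0 X26.357 Y42.784
M4 S799
G01 X29.688 Y36.098 F1286
G01 X26.538 Y29.325
G01 X19.279 Y27.565
G01 X13.377 Y32.143
G01 X13.276 Y39.612
G01 X19.053 Y44.348
G01 X26.357 Y42.784
M5
G0 X0.000 Y0.000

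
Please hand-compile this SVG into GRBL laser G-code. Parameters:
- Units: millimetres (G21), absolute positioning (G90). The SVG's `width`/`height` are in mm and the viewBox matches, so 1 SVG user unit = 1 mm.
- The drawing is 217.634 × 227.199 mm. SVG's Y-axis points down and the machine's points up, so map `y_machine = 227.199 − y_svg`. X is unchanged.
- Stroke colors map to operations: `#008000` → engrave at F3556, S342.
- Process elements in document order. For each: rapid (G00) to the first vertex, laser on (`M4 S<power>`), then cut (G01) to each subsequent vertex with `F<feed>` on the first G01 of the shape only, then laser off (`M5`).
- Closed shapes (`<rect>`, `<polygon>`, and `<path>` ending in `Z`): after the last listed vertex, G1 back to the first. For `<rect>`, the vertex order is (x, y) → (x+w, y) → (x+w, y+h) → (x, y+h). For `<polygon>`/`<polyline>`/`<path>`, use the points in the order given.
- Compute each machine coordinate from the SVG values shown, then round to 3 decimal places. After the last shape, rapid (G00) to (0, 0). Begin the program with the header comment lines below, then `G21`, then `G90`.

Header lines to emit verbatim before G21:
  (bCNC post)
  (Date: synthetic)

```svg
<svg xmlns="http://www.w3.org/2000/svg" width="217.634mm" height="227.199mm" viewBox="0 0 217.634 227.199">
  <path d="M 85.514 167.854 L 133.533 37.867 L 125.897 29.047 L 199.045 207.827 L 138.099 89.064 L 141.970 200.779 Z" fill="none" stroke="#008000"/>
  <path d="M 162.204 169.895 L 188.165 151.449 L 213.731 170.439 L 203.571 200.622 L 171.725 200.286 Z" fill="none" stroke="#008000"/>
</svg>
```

viewBox `0 0 217.634 227.199` with mm width/height → 1 unit = 1 mm. Flip: y_m = 227.199 − y_svg.

**Shape 1** — `<path>` closed polygon, stroke `#008000` → engrave (S342, F3556). Machine vertices: (85.514,59.345) → (133.533,189.332) → (125.897,198.152) → (199.045,19.372) → (138.099,138.135) → (141.970,26.420) → (85.514,59.345). Closed: final G1 returns to the first vertex.

**Shape 2** — `<path>` regular polygon, stroke `#008000` → engrave (S342, F3556). Machine vertices: (162.204,57.304) → (188.165,75.750) → (213.731,56.760) → (203.571,26.577) → (171.725,26.913) → (162.204,57.304). Closed: final G1 returns to the first vertex.

(bCNC post)
(Date: synthetic)
G21
G90
G00 X85.514 Y59.345
M4 S342
G01 X133.533 Y189.332 F3556
G01 X125.897 Y198.152
G01 X199.045 Y19.372
G01 X138.099 Y138.135
G01 X141.970 Y26.420
G01 X85.514 Y59.345
M5
G00 X162.204 Y57.304
M4 S342
G01 X188.165 Y75.750 F3556
G01 X213.731 Y56.760
G01 X203.571 Y26.577
G01 X171.725 Y26.913
G01 X162.204 Y57.304
M5
G00 X0.000 Y0.000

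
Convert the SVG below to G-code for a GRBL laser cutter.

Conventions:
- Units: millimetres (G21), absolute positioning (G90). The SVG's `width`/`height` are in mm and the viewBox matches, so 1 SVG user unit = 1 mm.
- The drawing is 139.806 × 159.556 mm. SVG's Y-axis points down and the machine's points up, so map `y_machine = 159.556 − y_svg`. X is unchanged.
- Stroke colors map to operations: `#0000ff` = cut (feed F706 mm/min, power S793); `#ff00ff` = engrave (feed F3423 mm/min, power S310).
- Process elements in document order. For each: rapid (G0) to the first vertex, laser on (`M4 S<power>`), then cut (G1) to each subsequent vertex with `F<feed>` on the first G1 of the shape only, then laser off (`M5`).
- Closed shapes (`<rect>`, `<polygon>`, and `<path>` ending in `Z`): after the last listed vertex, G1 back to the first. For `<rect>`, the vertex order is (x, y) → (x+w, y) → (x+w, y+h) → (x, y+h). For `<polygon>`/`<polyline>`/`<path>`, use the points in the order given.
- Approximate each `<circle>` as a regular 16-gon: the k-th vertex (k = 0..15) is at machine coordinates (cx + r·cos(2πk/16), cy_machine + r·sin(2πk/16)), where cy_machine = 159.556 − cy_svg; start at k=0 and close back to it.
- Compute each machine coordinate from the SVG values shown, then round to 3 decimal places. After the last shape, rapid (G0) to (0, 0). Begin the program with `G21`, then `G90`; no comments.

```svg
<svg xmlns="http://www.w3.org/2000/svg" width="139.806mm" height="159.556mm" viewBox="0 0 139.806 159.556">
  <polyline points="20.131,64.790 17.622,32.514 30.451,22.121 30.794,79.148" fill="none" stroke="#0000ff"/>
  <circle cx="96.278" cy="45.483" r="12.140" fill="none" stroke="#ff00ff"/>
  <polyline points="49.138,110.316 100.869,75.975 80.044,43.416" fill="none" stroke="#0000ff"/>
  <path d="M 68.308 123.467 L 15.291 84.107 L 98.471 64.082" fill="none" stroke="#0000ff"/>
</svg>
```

G21
G90
G0 X20.131 Y94.766
M4 S793
G1 X17.622 Y127.042 F706
G1 X30.451 Y137.435
G1 X30.794 Y80.408
M5
G0 X108.418 Y114.073
M4 S310
G1 X107.494 Y118.719 F3423
G1 X104.862 Y122.657
G1 X100.924 Y125.289
G1 X96.278 Y126.213
G1 X91.632 Y125.289
G1 X87.694 Y122.657
G1 X85.062 Y118.719
G1 X84.138 Y114.073
G1 X85.062 Y109.427
G1 X87.694 Y105.489
G1 X91.632 Y102.857
G1 X96.278 Y101.933
G1 X100.924 Y102.857
G1 X104.862 Y105.489
G1 X107.494 Y109.427
G1 X108.418 Y114.073
M5
G0 X49.138 Y49.240
M4 S793
G1 X100.869 Y83.581 F706
G1 X80.044 Y116.140
M5
G0 X68.308 Y36.089
M4 S793
G1 X15.291 Y75.449 F706
G1 X98.471 Y95.474
M5
G0 X0.000 Y0.000

viewBox `0 0 139.806 159.556` with mm width/height → 1 unit = 1 mm. Flip: y_m = 159.556 − y_svg.

**Shape 1** — `<polyline>` open polyline, stroke `#0000ff` → cut (S793, F706). Machine vertices: (20.131,94.766) → (17.622,127.042) → (30.451,137.435) → (30.794,80.408). Open path.

**Shape 2** — `<circle>` circle, stroke `#ff00ff` → engrave (S310, F3423). Machine vertices: (108.418,114.073) → (107.494,118.719) → (104.862,122.657) → (100.924,125.289) → (96.278,126.213) → (91.632,125.289) → (87.694,122.657) → (85.062,118.719) → (84.138,114.073) → (85.062,109.427) → (87.694,105.489) → (91.632,102.857) → (96.278,101.933) → (100.924,102.857) → (104.862,105.489) → (107.494,109.427) → (108.418,114.073). Closed: final G1 returns to the first vertex.

**Shape 3** — `<polyline>` open polyline, stroke `#0000ff` → cut (S793, F706). Machine vertices: (49.138,49.240) → (100.869,83.581) → (80.044,116.140). Open path.

**Shape 4** — `<path>` open polyline, stroke `#0000ff` → cut (S793, F706). Machine vertices: (68.308,36.089) → (15.291,75.449) → (98.471,95.474). Open path.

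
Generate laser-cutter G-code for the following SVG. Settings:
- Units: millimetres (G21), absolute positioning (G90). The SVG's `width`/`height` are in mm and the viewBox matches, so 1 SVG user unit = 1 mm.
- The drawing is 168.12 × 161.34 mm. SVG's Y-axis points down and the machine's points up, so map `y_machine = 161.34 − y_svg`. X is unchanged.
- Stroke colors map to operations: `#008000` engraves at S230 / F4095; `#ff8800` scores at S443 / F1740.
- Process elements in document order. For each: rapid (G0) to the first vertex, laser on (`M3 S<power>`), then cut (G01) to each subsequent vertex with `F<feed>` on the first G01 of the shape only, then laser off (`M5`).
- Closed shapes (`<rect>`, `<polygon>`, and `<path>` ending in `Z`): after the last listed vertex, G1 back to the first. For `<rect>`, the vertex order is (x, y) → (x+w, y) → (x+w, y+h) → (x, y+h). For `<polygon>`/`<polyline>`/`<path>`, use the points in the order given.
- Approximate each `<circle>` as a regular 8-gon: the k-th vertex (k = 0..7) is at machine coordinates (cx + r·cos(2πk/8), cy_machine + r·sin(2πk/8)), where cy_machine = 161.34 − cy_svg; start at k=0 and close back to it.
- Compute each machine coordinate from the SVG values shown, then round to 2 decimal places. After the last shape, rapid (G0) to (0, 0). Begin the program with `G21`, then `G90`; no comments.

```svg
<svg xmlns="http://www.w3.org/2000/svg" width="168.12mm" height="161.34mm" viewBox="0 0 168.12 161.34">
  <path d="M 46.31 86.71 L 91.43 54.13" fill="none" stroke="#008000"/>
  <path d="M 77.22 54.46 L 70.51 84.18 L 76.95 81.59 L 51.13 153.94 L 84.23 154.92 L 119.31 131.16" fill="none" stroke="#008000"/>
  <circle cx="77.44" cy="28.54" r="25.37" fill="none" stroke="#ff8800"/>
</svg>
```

viewBox `0 0 168.12 161.34` with mm width/height → 1 unit = 1 mm. Flip: y_m = 161.34 − y_svg.

**Shape 1** — `<path>` line segment, stroke `#008000` → engrave (S230, F4095). Machine vertices: (46.31,74.63) → (91.43,107.21). Open path.

**Shape 2** — `<path>` open polyline, stroke `#008000` → engrave (S230, F4095). Machine vertices: (77.22,106.88) → (70.51,77.16) → (76.95,79.75) → (51.13,7.40) → (84.23,6.42) → (119.31,30.18). Open path.

**Shape 3** — `<circle>` circle, stroke `#ff8800` → score (S443, F1740). Machine vertices: (102.81,132.80) → (95.38,150.74) → (77.44,158.17) → (59.50,150.74) → (52.07,132.80) → (59.50,114.86) → (77.44,107.43) → (95.38,114.86) → (102.81,132.80). Closed: final G1 returns to the first vertex.

G21
G90
G0 X46.31 Y74.63
M3 S230
G01 X91.43 Y107.21 F4095
M5
G0 X77.22 Y106.88
M3 S230
G01 X70.51 Y77.16 F4095
G01 X76.95 Y79.75
G01 X51.13 Y7.40
G01 X84.23 Y6.42
G01 X119.31 Y30.18
M5
G0 X102.81 Y132.80
M3 S443
G01 X95.38 Y150.74 F1740
G01 X77.44 Y158.17
G01 X59.50 Y150.74
G01 X52.07 Y132.80
G01 X59.50 Y114.86
G01 X77.44 Y107.43
G01 X95.38 Y114.86
G01 X102.81 Y132.80
M5
G0 X0.00 Y0.00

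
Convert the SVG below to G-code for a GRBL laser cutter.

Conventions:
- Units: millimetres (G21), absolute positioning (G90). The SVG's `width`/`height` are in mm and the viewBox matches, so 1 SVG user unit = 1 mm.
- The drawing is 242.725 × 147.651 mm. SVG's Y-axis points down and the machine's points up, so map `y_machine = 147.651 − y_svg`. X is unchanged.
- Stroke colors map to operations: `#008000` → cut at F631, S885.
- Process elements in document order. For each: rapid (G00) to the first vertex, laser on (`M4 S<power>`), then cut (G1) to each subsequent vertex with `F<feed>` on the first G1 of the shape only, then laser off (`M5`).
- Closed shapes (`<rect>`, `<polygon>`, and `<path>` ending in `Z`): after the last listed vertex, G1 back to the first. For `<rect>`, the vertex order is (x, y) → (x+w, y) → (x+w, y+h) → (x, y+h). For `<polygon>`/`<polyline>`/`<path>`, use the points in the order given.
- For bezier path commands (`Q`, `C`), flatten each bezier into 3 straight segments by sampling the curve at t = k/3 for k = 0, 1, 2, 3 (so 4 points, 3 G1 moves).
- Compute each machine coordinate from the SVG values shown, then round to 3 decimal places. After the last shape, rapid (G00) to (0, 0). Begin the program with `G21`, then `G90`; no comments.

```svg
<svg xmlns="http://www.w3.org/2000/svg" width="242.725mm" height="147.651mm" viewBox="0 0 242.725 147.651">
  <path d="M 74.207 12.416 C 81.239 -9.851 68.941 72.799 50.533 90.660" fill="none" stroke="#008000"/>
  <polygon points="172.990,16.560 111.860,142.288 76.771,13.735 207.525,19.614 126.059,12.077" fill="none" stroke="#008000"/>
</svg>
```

G21
G90
G00 X74.207 Y135.235
M4 S885
G1 X75.285 Y128.815 F631
G1 X66.415 Y90.163
G1 X50.533 Y56.991
M5
G00 X172.990 Y131.091
M4 S885
G1 X111.860 Y5.363 F631
G1 X76.771 Y133.916
G1 X207.525 Y128.037
G1 X126.059 Y135.574
G1 X172.990 Y131.091
M5
G00 X0.000 Y0.000

Since the viewBox matches the mm dimensions, user units are millimetres directly. The only transform is the Y-flip y_m = 147.651 − y_svg.

Shape 1 is a cubic bezier drawn with `<path>`. Its stroke #008000 means cut at S885, F631. After flipping Y the toolpath is (74.207,135.235) → (75.285,128.815) → (66.415,90.163) → (50.533,56.991).

Shape 2 is a closed polygon drawn with `<polygon>`. Its stroke #008000 means cut at S885, F631. After flipping Y the toolpath is (172.990,131.091) → (111.860,5.363) → (76.771,133.916) → (207.525,128.037) → (126.059,135.574) → (172.990,131.091), returning to the start.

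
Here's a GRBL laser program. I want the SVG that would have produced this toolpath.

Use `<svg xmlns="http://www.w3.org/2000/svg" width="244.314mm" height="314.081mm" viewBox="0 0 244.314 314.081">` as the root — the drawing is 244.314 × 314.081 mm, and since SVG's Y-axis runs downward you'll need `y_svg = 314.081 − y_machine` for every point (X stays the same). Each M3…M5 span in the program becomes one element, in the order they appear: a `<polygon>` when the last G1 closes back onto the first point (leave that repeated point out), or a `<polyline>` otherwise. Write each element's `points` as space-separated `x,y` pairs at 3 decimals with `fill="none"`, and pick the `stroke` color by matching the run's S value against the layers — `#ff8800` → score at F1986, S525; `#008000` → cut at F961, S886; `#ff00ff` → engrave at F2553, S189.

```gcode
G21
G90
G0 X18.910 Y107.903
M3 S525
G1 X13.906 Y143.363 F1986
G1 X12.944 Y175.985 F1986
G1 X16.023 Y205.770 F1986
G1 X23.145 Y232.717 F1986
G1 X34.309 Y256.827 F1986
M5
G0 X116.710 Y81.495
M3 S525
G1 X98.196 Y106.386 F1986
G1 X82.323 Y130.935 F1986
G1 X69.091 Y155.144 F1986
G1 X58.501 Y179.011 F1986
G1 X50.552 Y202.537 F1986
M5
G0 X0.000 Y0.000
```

<svg xmlns="http://www.w3.org/2000/svg" width="244.314mm" height="314.081mm" viewBox="0 0 244.314 314.081">
  <polyline points="18.910,206.178 13.906,170.718 12.944,138.096 16.023,108.311 23.145,81.364 34.309,57.254" fill="none" stroke="#ff8800"/>
  <polyline points="116.710,232.586 98.196,207.695 82.323,183.146 69.091,158.937 58.501,135.070 50.552,111.544" fill="none" stroke="#ff8800"/>
</svg>

Machine Y-up, SVG Y-down with viewBox height 314.081, so y_svg = 314.081 − y_machine; X carries over. Every run uses S525, so all elements get stroke `#ff8800` (score).

Run 1: The run is open, so emit a `<polyline>` with points (Y-flipped): 18.910,206.178 13.906,170.718 12.944,138.096 16.023,108.311 23.145,81.364 34.309,57.254.

Run 2: The run is open, so emit a `<polyline>` with points (Y-flipped): 116.710,232.586 98.196,207.695 82.323,183.146 69.091,158.937 58.501,135.070 50.552,111.544.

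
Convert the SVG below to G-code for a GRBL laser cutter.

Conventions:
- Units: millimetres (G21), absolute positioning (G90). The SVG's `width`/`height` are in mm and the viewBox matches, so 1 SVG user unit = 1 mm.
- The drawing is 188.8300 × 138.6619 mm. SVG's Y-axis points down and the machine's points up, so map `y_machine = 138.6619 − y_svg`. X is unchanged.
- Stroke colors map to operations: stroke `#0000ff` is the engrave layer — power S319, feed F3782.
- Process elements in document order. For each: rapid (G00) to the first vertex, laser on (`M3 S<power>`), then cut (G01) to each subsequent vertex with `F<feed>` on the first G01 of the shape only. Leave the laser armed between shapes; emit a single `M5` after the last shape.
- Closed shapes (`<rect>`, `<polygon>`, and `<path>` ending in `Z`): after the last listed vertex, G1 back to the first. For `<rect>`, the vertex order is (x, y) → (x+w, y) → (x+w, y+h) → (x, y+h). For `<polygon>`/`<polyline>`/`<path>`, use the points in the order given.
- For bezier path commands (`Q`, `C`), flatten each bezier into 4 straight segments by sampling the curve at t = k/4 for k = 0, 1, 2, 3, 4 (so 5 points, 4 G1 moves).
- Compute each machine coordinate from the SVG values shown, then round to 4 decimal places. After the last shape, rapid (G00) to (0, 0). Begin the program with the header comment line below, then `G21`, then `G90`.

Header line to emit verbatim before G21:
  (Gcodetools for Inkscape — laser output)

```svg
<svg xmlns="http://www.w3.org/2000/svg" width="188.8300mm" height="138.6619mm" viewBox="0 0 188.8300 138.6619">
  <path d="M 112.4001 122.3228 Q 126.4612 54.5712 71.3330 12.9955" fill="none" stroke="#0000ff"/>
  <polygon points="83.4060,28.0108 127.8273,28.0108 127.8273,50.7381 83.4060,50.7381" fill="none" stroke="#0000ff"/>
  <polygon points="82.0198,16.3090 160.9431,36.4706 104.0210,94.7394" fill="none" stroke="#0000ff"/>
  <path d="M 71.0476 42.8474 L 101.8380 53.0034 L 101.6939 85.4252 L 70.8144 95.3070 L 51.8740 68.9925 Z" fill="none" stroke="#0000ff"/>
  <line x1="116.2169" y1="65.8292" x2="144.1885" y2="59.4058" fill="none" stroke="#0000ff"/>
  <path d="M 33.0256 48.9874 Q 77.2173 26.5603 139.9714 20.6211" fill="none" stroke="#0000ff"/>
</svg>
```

1 u = 1 mm; y_m = 138.6619 − y.

[1] `<path>` quadratic bezier, #0000ff→engrave S319 F3782: (112.4001,16.3391) → (115.1063,48.5789) → (109.1639,77.5467) → (94.5728,103.2426) → (71.3330,125.6664)

[2] `<polygon>` rectangle, #0000ff→engrave S319 F3782: (83.4060,110.6511) → (127.8273,110.6511) → (127.8273,87.9238) → (83.4060,87.9238) → (83.4060,110.6511) (closed)

[3] `<polygon>` regular polygon, #0000ff→engrave S319 F3782: (82.0198,122.3529) → (160.9431,102.1913) → (104.0210,43.9225) → (82.0198,122.3529) (closed)

[4] `<path>` regular polygon, #0000ff→engrave S319 F3782: (71.0476,95.8145) → (101.8380,85.6585) → (101.6939,53.2367) → (70.8144,43.3549) → (51.8740,69.6694) → (71.0476,95.8145) (closed)

[5] `<line>` line segment, #0000ff→engrave S319 F3782: (116.2169,72.8327) → (144.1885,79.2561)

[6] `<path>` quadratic bezier, #0000ff→engrave S319 F3782: (33.0256,89.6745) → (56.2816,99.8576) → (81.8579,107.9796) → (109.7545,114.0407) → (139.9714,118.0408)

(Gcodetools for Inkscape — laser output)
G21
G90
G00 X112.4001 Y16.3391
M3 S319
G01 X115.1063 Y48.5789 F3782
G01 X109.1639 Y77.5467
G01 X94.5728 Y103.2426
G01 X71.3330 Y125.6664
G00 X83.4060 Y110.6511
M3 S319
G01 X127.8273 Y110.6511 F3782
G01 X127.8273 Y87.9238
G01 X83.4060 Y87.9238
G01 X83.4060 Y110.6511
G00 X82.0198 Y122.3529
M3 S319
G01 X160.9431 Y102.1913 F3782
G01 X104.0210 Y43.9225
G01 X82.0198 Y122.3529
G00 X71.0476 Y95.8145
M3 S319
G01 X101.8380 Y85.6585 F3782
G01 X101.6939 Y53.2367
G01 X70.8144 Y43.3549
G01 X51.8740 Y69.6694
G01 X71.0476 Y95.8145
G00 X116.2169 Y72.8327
M3 S319
G01 X144.1885 Y79.2561 F3782
G00 X33.0256 Y89.6745
M3 S319
G01 X56.2816 Y99.8576 F3782
G01 X81.8579 Y107.9796
G01 X109.7545 Y114.0407
G01 X139.9714 Y118.0408
M5
G00 X0.0000 Y0.0000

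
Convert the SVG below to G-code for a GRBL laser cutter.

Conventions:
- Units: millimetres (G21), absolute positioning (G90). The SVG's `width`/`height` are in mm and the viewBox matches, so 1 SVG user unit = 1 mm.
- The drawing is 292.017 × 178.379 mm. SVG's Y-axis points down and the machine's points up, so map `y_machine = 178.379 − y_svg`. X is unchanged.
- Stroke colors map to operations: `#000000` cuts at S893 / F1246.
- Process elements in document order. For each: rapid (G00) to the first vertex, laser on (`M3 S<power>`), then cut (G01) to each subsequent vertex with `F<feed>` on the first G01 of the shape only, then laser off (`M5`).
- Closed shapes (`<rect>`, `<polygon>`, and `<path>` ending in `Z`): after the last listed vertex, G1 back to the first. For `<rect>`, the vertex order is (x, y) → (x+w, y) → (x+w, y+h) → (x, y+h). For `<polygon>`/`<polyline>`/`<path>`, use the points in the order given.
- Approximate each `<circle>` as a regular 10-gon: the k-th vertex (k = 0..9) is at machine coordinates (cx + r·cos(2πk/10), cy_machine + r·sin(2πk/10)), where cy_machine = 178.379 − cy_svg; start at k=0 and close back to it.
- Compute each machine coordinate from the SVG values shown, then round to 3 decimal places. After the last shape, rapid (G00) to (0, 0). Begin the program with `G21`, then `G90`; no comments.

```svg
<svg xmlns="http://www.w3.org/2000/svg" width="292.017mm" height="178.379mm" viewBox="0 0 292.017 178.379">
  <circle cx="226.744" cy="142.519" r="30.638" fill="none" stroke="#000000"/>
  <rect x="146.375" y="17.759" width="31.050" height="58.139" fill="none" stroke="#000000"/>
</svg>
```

G21
G90
G00 X257.382 Y35.860
M3 S893
G01 X251.531 Y53.869 F1246
G01 X236.212 Y64.998
G01 X217.276 Y64.998
G01 X201.957 Y53.869
G01 X196.106 Y35.860
G01 X201.957 Y17.851
G01 X217.276 Y6.722
G01 X236.212 Y6.722
G01 X251.531 Y17.851
G01 X257.382 Y35.860
M5
G00 X146.375 Y160.620
M3 S893
G01 X177.425 Y160.620 F1246
G01 X177.425 Y102.481
G01 X146.375 Y102.481
G01 X146.375 Y160.620
M5
G00 X0.000 Y0.000

Since the viewBox matches the mm dimensions, user units are millimetres directly. The only transform is the Y-flip y_m = 178.379 − y_svg.

Shape 1 is a circle drawn with `<circle>`. Its stroke #000000 means cut at S893, F1246. After flipping Y the toolpath is (257.382,35.860) → (251.531,53.869) → (236.212,64.998) → (217.276,64.998) → (201.957,53.869) → (196.106,35.860) → (201.957,17.851) → (217.276,6.722) → (236.212,6.722) → (251.531,17.851) → (257.382,35.860), returning to the start.

Shape 2 is a rectangle drawn with `<rect>`. Its stroke #000000 means cut at S893, F1246. After flipping Y the toolpath is (146.375,160.620) → (177.425,160.620) → (177.425,102.481) → (146.375,102.481) → (146.375,160.620), returning to the start.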